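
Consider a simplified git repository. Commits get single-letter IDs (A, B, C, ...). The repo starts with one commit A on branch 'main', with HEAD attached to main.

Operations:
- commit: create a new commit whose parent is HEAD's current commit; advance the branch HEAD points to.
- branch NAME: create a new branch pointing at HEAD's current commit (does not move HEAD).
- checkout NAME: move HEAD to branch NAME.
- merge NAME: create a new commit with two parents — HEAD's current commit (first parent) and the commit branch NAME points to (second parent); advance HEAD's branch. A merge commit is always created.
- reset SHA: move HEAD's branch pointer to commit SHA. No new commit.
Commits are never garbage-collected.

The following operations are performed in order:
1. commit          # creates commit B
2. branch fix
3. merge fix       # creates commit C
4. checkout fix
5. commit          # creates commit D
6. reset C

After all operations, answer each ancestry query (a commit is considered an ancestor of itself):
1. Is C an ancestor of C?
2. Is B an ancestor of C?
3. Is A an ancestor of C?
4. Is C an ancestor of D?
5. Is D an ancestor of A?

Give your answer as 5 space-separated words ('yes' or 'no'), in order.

After op 1 (commit): HEAD=main@B [main=B]
After op 2 (branch): HEAD=main@B [fix=B main=B]
After op 3 (merge): HEAD=main@C [fix=B main=C]
After op 4 (checkout): HEAD=fix@B [fix=B main=C]
After op 5 (commit): HEAD=fix@D [fix=D main=C]
After op 6 (reset): HEAD=fix@C [fix=C main=C]
ancestors(C) = {A,B,C}; C in? yes
ancestors(C) = {A,B,C}; B in? yes
ancestors(C) = {A,B,C}; A in? yes
ancestors(D) = {A,B,D}; C in? no
ancestors(A) = {A}; D in? no

Answer: yes yes yes no no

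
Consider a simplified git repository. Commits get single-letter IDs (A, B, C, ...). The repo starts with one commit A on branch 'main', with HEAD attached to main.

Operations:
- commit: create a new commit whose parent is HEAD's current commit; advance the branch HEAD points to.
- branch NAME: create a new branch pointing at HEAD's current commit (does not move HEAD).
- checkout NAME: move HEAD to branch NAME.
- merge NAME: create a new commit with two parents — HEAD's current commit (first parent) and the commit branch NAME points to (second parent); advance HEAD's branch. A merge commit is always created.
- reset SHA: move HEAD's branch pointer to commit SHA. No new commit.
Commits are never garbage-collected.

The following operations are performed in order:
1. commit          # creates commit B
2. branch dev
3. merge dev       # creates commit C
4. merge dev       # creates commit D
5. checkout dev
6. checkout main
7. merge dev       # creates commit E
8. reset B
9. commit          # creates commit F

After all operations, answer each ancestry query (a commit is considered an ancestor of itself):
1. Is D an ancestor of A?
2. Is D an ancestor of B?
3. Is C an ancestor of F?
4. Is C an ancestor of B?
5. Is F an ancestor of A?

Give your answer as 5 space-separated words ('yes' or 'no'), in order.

After op 1 (commit): HEAD=main@B [main=B]
After op 2 (branch): HEAD=main@B [dev=B main=B]
After op 3 (merge): HEAD=main@C [dev=B main=C]
After op 4 (merge): HEAD=main@D [dev=B main=D]
After op 5 (checkout): HEAD=dev@B [dev=B main=D]
After op 6 (checkout): HEAD=main@D [dev=B main=D]
After op 7 (merge): HEAD=main@E [dev=B main=E]
After op 8 (reset): HEAD=main@B [dev=B main=B]
After op 9 (commit): HEAD=main@F [dev=B main=F]
ancestors(A) = {A}; D in? no
ancestors(B) = {A,B}; D in? no
ancestors(F) = {A,B,F}; C in? no
ancestors(B) = {A,B}; C in? no
ancestors(A) = {A}; F in? no

Answer: no no no no no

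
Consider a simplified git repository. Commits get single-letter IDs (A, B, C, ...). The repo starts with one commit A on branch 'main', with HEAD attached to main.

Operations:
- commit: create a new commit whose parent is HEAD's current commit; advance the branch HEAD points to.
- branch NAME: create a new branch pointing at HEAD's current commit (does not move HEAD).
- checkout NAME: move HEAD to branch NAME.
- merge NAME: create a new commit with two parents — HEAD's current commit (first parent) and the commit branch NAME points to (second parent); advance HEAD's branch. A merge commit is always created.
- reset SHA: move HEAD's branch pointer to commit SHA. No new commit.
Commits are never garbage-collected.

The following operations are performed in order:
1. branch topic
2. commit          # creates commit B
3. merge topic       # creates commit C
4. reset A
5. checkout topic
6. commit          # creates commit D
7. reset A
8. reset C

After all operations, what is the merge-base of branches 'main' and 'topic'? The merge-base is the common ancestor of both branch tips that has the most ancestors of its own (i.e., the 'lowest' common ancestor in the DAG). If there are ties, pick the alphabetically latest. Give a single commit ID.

Answer: A

Derivation:
After op 1 (branch): HEAD=main@A [main=A topic=A]
After op 2 (commit): HEAD=main@B [main=B topic=A]
After op 3 (merge): HEAD=main@C [main=C topic=A]
After op 4 (reset): HEAD=main@A [main=A topic=A]
After op 5 (checkout): HEAD=topic@A [main=A topic=A]
After op 6 (commit): HEAD=topic@D [main=A topic=D]
After op 7 (reset): HEAD=topic@A [main=A topic=A]
After op 8 (reset): HEAD=topic@C [main=A topic=C]
ancestors(main=A): ['A']
ancestors(topic=C): ['A', 'B', 'C']
common: ['A']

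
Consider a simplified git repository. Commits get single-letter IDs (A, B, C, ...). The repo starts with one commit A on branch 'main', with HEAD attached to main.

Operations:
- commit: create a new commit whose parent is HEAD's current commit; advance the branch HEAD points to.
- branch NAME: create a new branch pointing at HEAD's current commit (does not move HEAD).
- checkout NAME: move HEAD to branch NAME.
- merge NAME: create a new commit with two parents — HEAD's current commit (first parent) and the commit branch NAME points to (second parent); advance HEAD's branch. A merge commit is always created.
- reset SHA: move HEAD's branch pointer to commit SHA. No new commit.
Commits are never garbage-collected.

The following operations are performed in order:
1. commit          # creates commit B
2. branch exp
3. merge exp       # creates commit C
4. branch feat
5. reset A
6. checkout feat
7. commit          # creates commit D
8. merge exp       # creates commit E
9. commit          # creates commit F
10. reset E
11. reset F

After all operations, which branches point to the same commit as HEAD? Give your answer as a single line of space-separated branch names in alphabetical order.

Answer: feat

Derivation:
After op 1 (commit): HEAD=main@B [main=B]
After op 2 (branch): HEAD=main@B [exp=B main=B]
After op 3 (merge): HEAD=main@C [exp=B main=C]
After op 4 (branch): HEAD=main@C [exp=B feat=C main=C]
After op 5 (reset): HEAD=main@A [exp=B feat=C main=A]
After op 6 (checkout): HEAD=feat@C [exp=B feat=C main=A]
After op 7 (commit): HEAD=feat@D [exp=B feat=D main=A]
After op 8 (merge): HEAD=feat@E [exp=B feat=E main=A]
After op 9 (commit): HEAD=feat@F [exp=B feat=F main=A]
After op 10 (reset): HEAD=feat@E [exp=B feat=E main=A]
After op 11 (reset): HEAD=feat@F [exp=B feat=F main=A]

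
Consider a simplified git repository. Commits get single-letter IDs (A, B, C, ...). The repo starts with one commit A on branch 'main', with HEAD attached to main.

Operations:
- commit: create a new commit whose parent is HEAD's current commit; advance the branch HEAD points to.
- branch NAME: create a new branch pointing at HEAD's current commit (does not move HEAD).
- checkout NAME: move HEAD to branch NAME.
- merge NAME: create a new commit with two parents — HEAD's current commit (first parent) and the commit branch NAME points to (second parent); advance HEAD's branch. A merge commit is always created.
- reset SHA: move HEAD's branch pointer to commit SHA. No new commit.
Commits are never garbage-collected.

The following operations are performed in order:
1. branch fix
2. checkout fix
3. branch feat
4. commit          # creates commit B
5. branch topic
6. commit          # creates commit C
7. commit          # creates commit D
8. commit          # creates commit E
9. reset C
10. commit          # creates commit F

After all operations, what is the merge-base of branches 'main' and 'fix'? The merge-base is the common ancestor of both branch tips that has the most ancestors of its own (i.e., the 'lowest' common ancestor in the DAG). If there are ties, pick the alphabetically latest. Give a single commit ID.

Answer: A

Derivation:
After op 1 (branch): HEAD=main@A [fix=A main=A]
After op 2 (checkout): HEAD=fix@A [fix=A main=A]
After op 3 (branch): HEAD=fix@A [feat=A fix=A main=A]
After op 4 (commit): HEAD=fix@B [feat=A fix=B main=A]
After op 5 (branch): HEAD=fix@B [feat=A fix=B main=A topic=B]
After op 6 (commit): HEAD=fix@C [feat=A fix=C main=A topic=B]
After op 7 (commit): HEAD=fix@D [feat=A fix=D main=A topic=B]
After op 8 (commit): HEAD=fix@E [feat=A fix=E main=A topic=B]
After op 9 (reset): HEAD=fix@C [feat=A fix=C main=A topic=B]
After op 10 (commit): HEAD=fix@F [feat=A fix=F main=A topic=B]
ancestors(main=A): ['A']
ancestors(fix=F): ['A', 'B', 'C', 'F']
common: ['A']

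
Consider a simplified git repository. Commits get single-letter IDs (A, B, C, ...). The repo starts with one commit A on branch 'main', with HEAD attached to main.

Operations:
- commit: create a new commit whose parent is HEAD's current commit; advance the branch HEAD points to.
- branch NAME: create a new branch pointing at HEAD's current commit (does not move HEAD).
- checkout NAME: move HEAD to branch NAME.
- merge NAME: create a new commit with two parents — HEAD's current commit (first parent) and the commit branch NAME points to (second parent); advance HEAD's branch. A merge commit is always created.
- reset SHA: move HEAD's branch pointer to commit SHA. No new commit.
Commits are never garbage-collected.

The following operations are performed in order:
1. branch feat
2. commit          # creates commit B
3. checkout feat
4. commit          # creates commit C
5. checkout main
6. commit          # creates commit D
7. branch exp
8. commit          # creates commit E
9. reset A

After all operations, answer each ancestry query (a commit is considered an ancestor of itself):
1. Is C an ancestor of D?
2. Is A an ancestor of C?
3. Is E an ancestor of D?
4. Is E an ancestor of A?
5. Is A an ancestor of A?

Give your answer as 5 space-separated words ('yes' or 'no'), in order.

After op 1 (branch): HEAD=main@A [feat=A main=A]
After op 2 (commit): HEAD=main@B [feat=A main=B]
After op 3 (checkout): HEAD=feat@A [feat=A main=B]
After op 4 (commit): HEAD=feat@C [feat=C main=B]
After op 5 (checkout): HEAD=main@B [feat=C main=B]
After op 6 (commit): HEAD=main@D [feat=C main=D]
After op 7 (branch): HEAD=main@D [exp=D feat=C main=D]
After op 8 (commit): HEAD=main@E [exp=D feat=C main=E]
After op 9 (reset): HEAD=main@A [exp=D feat=C main=A]
ancestors(D) = {A,B,D}; C in? no
ancestors(C) = {A,C}; A in? yes
ancestors(D) = {A,B,D}; E in? no
ancestors(A) = {A}; E in? no
ancestors(A) = {A}; A in? yes

Answer: no yes no no yes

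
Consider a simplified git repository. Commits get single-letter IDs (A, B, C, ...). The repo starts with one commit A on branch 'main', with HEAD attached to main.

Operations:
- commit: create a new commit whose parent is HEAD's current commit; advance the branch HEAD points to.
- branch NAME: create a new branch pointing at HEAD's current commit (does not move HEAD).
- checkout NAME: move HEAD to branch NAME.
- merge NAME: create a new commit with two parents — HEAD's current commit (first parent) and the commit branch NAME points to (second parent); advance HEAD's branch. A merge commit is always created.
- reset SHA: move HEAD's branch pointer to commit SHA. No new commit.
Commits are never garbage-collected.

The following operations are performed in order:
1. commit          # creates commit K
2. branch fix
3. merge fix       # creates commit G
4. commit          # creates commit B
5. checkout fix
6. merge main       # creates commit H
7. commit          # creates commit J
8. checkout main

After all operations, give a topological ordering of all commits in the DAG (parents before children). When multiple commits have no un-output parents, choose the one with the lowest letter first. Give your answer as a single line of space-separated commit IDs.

Answer: A K G B H J

Derivation:
After op 1 (commit): HEAD=main@K [main=K]
After op 2 (branch): HEAD=main@K [fix=K main=K]
After op 3 (merge): HEAD=main@G [fix=K main=G]
After op 4 (commit): HEAD=main@B [fix=K main=B]
After op 5 (checkout): HEAD=fix@K [fix=K main=B]
After op 6 (merge): HEAD=fix@H [fix=H main=B]
After op 7 (commit): HEAD=fix@J [fix=J main=B]
After op 8 (checkout): HEAD=main@B [fix=J main=B]
commit A: parents=[]
commit B: parents=['G']
commit G: parents=['K', 'K']
commit H: parents=['K', 'B']
commit J: parents=['H']
commit K: parents=['A']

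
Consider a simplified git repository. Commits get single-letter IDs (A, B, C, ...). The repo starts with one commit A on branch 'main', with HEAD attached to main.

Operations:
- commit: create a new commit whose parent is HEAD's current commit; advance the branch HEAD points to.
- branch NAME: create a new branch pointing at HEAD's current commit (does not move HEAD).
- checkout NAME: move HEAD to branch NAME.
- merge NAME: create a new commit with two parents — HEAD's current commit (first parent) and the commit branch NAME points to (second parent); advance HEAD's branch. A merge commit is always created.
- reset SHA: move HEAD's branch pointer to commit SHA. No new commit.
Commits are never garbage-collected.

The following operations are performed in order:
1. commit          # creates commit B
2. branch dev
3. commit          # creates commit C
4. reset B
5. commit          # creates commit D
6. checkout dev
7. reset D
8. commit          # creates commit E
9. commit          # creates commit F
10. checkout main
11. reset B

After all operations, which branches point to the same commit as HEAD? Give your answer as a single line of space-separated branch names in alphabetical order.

Answer: main

Derivation:
After op 1 (commit): HEAD=main@B [main=B]
After op 2 (branch): HEAD=main@B [dev=B main=B]
After op 3 (commit): HEAD=main@C [dev=B main=C]
After op 4 (reset): HEAD=main@B [dev=B main=B]
After op 5 (commit): HEAD=main@D [dev=B main=D]
After op 6 (checkout): HEAD=dev@B [dev=B main=D]
After op 7 (reset): HEAD=dev@D [dev=D main=D]
After op 8 (commit): HEAD=dev@E [dev=E main=D]
After op 9 (commit): HEAD=dev@F [dev=F main=D]
After op 10 (checkout): HEAD=main@D [dev=F main=D]
After op 11 (reset): HEAD=main@B [dev=F main=B]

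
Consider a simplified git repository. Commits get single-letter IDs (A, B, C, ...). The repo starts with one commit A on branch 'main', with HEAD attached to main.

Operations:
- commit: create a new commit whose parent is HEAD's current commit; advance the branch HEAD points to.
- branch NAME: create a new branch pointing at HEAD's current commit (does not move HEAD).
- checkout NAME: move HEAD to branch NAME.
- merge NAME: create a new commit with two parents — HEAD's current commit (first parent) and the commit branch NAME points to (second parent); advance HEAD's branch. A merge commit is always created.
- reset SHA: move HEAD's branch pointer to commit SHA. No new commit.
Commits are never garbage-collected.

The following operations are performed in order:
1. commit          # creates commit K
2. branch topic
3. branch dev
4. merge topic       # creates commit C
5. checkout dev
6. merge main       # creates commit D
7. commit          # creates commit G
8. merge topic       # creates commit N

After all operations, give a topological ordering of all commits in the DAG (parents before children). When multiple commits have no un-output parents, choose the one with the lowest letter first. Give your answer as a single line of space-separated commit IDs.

After op 1 (commit): HEAD=main@K [main=K]
After op 2 (branch): HEAD=main@K [main=K topic=K]
After op 3 (branch): HEAD=main@K [dev=K main=K topic=K]
After op 4 (merge): HEAD=main@C [dev=K main=C topic=K]
After op 5 (checkout): HEAD=dev@K [dev=K main=C topic=K]
After op 6 (merge): HEAD=dev@D [dev=D main=C topic=K]
After op 7 (commit): HEAD=dev@G [dev=G main=C topic=K]
After op 8 (merge): HEAD=dev@N [dev=N main=C topic=K]
commit A: parents=[]
commit C: parents=['K', 'K']
commit D: parents=['K', 'C']
commit G: parents=['D']
commit K: parents=['A']
commit N: parents=['G', 'K']

Answer: A K C D G N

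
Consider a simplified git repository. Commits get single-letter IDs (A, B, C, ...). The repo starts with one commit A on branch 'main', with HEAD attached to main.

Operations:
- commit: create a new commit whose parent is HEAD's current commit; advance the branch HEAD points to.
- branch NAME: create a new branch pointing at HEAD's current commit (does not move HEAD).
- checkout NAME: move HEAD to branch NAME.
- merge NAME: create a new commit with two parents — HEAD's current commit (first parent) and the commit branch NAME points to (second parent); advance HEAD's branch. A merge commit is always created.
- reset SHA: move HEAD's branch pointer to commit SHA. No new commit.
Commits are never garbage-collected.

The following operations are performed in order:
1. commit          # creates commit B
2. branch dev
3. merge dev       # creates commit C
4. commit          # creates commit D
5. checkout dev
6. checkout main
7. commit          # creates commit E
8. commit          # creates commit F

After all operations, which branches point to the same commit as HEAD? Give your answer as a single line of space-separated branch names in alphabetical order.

Answer: main

Derivation:
After op 1 (commit): HEAD=main@B [main=B]
After op 2 (branch): HEAD=main@B [dev=B main=B]
After op 3 (merge): HEAD=main@C [dev=B main=C]
After op 4 (commit): HEAD=main@D [dev=B main=D]
After op 5 (checkout): HEAD=dev@B [dev=B main=D]
After op 6 (checkout): HEAD=main@D [dev=B main=D]
After op 7 (commit): HEAD=main@E [dev=B main=E]
After op 8 (commit): HEAD=main@F [dev=B main=F]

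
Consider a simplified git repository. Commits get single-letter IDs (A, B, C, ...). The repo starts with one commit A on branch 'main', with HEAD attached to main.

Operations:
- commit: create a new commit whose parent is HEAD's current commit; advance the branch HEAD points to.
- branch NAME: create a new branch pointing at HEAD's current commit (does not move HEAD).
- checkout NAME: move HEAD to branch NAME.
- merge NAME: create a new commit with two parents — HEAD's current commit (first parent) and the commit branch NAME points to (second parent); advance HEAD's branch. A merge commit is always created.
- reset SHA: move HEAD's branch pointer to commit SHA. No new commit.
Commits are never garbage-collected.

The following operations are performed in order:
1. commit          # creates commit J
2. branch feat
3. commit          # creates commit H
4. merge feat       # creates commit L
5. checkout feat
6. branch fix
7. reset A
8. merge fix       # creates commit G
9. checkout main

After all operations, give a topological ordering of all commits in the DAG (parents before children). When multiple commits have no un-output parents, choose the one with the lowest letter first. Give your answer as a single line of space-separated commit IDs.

After op 1 (commit): HEAD=main@J [main=J]
After op 2 (branch): HEAD=main@J [feat=J main=J]
After op 3 (commit): HEAD=main@H [feat=J main=H]
After op 4 (merge): HEAD=main@L [feat=J main=L]
After op 5 (checkout): HEAD=feat@J [feat=J main=L]
After op 6 (branch): HEAD=feat@J [feat=J fix=J main=L]
After op 7 (reset): HEAD=feat@A [feat=A fix=J main=L]
After op 8 (merge): HEAD=feat@G [feat=G fix=J main=L]
After op 9 (checkout): HEAD=main@L [feat=G fix=J main=L]
commit A: parents=[]
commit G: parents=['A', 'J']
commit H: parents=['J']
commit J: parents=['A']
commit L: parents=['H', 'J']

Answer: A J G H L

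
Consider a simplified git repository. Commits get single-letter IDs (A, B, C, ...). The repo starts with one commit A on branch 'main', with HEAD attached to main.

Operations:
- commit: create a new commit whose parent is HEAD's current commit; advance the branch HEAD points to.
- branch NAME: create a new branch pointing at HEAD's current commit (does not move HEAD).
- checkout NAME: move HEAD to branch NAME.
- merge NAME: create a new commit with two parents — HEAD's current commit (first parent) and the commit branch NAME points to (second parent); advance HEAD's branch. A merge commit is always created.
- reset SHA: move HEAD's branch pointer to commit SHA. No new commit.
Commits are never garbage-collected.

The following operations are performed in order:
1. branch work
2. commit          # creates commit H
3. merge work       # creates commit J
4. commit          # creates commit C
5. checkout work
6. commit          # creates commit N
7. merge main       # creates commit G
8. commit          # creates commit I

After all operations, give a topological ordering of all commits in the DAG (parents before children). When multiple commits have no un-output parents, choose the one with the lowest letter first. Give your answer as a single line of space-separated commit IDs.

Answer: A H J C N G I

Derivation:
After op 1 (branch): HEAD=main@A [main=A work=A]
After op 2 (commit): HEAD=main@H [main=H work=A]
After op 3 (merge): HEAD=main@J [main=J work=A]
After op 4 (commit): HEAD=main@C [main=C work=A]
After op 5 (checkout): HEAD=work@A [main=C work=A]
After op 6 (commit): HEAD=work@N [main=C work=N]
After op 7 (merge): HEAD=work@G [main=C work=G]
After op 8 (commit): HEAD=work@I [main=C work=I]
commit A: parents=[]
commit C: parents=['J']
commit G: parents=['N', 'C']
commit H: parents=['A']
commit I: parents=['G']
commit J: parents=['H', 'A']
commit N: parents=['A']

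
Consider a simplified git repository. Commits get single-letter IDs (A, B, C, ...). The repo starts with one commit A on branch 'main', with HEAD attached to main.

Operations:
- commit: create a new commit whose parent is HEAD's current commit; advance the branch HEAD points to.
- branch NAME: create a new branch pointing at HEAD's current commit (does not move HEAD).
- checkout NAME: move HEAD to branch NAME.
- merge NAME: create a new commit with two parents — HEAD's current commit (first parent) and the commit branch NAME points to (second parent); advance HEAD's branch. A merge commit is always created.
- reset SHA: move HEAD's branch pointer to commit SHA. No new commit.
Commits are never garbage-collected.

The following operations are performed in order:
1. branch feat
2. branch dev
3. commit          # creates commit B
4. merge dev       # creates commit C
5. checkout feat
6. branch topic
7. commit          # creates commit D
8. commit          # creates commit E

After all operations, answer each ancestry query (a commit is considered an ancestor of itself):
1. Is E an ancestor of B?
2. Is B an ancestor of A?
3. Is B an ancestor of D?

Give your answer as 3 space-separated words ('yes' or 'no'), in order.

Answer: no no no

Derivation:
After op 1 (branch): HEAD=main@A [feat=A main=A]
After op 2 (branch): HEAD=main@A [dev=A feat=A main=A]
After op 3 (commit): HEAD=main@B [dev=A feat=A main=B]
After op 4 (merge): HEAD=main@C [dev=A feat=A main=C]
After op 5 (checkout): HEAD=feat@A [dev=A feat=A main=C]
After op 6 (branch): HEAD=feat@A [dev=A feat=A main=C topic=A]
After op 7 (commit): HEAD=feat@D [dev=A feat=D main=C topic=A]
After op 8 (commit): HEAD=feat@E [dev=A feat=E main=C topic=A]
ancestors(B) = {A,B}; E in? no
ancestors(A) = {A}; B in? no
ancestors(D) = {A,D}; B in? no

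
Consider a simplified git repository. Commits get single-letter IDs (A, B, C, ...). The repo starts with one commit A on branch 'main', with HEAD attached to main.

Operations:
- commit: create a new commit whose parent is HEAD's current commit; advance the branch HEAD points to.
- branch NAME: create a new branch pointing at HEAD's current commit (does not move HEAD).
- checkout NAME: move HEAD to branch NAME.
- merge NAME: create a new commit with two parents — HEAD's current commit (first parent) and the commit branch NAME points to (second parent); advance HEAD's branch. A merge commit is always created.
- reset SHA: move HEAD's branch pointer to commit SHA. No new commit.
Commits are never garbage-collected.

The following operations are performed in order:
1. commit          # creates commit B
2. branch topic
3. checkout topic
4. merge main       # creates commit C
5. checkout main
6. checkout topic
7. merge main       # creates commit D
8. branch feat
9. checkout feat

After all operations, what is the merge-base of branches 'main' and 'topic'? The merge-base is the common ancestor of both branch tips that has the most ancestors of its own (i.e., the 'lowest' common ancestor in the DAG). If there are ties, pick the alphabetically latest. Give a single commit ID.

After op 1 (commit): HEAD=main@B [main=B]
After op 2 (branch): HEAD=main@B [main=B topic=B]
After op 3 (checkout): HEAD=topic@B [main=B topic=B]
After op 4 (merge): HEAD=topic@C [main=B topic=C]
After op 5 (checkout): HEAD=main@B [main=B topic=C]
After op 6 (checkout): HEAD=topic@C [main=B topic=C]
After op 7 (merge): HEAD=topic@D [main=B topic=D]
After op 8 (branch): HEAD=topic@D [feat=D main=B topic=D]
After op 9 (checkout): HEAD=feat@D [feat=D main=B topic=D]
ancestors(main=B): ['A', 'B']
ancestors(topic=D): ['A', 'B', 'C', 'D']
common: ['A', 'B']

Answer: B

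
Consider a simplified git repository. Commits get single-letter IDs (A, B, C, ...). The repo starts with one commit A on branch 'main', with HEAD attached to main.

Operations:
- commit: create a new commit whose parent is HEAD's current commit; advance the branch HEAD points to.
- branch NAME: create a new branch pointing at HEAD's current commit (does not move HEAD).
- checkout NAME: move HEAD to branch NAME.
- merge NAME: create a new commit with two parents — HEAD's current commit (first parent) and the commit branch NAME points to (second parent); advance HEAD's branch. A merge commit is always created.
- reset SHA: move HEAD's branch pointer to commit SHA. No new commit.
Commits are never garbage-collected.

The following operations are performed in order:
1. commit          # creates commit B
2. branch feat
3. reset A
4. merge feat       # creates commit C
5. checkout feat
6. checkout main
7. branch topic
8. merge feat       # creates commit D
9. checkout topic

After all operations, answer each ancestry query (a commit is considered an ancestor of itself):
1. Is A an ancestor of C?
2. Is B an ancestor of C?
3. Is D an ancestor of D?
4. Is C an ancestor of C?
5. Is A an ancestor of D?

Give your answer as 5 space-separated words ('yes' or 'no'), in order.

Answer: yes yes yes yes yes

Derivation:
After op 1 (commit): HEAD=main@B [main=B]
After op 2 (branch): HEAD=main@B [feat=B main=B]
After op 3 (reset): HEAD=main@A [feat=B main=A]
After op 4 (merge): HEAD=main@C [feat=B main=C]
After op 5 (checkout): HEAD=feat@B [feat=B main=C]
After op 6 (checkout): HEAD=main@C [feat=B main=C]
After op 7 (branch): HEAD=main@C [feat=B main=C topic=C]
After op 8 (merge): HEAD=main@D [feat=B main=D topic=C]
After op 9 (checkout): HEAD=topic@C [feat=B main=D topic=C]
ancestors(C) = {A,B,C}; A in? yes
ancestors(C) = {A,B,C}; B in? yes
ancestors(D) = {A,B,C,D}; D in? yes
ancestors(C) = {A,B,C}; C in? yes
ancestors(D) = {A,B,C,D}; A in? yes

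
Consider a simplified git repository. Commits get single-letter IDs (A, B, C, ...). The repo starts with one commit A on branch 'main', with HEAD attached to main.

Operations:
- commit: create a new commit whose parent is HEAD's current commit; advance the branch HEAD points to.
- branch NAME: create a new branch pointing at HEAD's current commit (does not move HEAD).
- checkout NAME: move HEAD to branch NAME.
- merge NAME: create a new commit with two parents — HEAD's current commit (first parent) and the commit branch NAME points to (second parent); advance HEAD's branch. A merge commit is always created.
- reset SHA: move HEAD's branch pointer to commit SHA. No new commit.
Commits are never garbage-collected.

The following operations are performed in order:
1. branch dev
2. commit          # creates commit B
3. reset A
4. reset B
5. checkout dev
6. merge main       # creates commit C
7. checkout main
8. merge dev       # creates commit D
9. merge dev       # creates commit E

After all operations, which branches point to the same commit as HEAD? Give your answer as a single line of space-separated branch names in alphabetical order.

Answer: main

Derivation:
After op 1 (branch): HEAD=main@A [dev=A main=A]
After op 2 (commit): HEAD=main@B [dev=A main=B]
After op 3 (reset): HEAD=main@A [dev=A main=A]
After op 4 (reset): HEAD=main@B [dev=A main=B]
After op 5 (checkout): HEAD=dev@A [dev=A main=B]
After op 6 (merge): HEAD=dev@C [dev=C main=B]
After op 7 (checkout): HEAD=main@B [dev=C main=B]
After op 8 (merge): HEAD=main@D [dev=C main=D]
After op 9 (merge): HEAD=main@E [dev=C main=E]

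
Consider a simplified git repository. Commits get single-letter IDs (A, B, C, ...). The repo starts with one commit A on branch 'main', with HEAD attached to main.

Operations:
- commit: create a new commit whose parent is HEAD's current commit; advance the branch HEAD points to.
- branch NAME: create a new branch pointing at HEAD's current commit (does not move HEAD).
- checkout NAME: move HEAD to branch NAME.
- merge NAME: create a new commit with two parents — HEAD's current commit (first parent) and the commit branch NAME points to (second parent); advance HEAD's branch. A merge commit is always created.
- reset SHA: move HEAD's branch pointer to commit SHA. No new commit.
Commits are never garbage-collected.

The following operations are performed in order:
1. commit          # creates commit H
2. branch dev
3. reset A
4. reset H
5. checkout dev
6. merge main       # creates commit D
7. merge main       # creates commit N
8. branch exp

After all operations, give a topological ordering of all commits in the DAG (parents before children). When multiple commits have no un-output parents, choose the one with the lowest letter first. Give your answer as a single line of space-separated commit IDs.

Answer: A H D N

Derivation:
After op 1 (commit): HEAD=main@H [main=H]
After op 2 (branch): HEAD=main@H [dev=H main=H]
After op 3 (reset): HEAD=main@A [dev=H main=A]
After op 4 (reset): HEAD=main@H [dev=H main=H]
After op 5 (checkout): HEAD=dev@H [dev=H main=H]
After op 6 (merge): HEAD=dev@D [dev=D main=H]
After op 7 (merge): HEAD=dev@N [dev=N main=H]
After op 8 (branch): HEAD=dev@N [dev=N exp=N main=H]
commit A: parents=[]
commit D: parents=['H', 'H']
commit H: parents=['A']
commit N: parents=['D', 'H']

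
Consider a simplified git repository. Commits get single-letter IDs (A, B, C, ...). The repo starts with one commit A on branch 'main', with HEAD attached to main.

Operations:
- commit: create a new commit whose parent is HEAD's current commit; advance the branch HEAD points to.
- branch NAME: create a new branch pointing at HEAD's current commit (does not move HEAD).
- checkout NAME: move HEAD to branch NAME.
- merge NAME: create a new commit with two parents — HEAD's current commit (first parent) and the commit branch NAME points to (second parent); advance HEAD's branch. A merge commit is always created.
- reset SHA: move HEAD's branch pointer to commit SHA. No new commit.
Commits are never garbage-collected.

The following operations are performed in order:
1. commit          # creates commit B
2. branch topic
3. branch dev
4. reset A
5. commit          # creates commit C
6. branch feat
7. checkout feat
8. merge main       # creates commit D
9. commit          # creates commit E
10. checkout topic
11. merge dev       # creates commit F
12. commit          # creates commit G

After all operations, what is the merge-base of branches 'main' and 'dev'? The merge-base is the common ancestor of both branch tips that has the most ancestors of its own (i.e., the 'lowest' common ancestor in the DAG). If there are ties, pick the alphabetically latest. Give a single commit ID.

After op 1 (commit): HEAD=main@B [main=B]
After op 2 (branch): HEAD=main@B [main=B topic=B]
After op 3 (branch): HEAD=main@B [dev=B main=B topic=B]
After op 4 (reset): HEAD=main@A [dev=B main=A topic=B]
After op 5 (commit): HEAD=main@C [dev=B main=C topic=B]
After op 6 (branch): HEAD=main@C [dev=B feat=C main=C topic=B]
After op 7 (checkout): HEAD=feat@C [dev=B feat=C main=C topic=B]
After op 8 (merge): HEAD=feat@D [dev=B feat=D main=C topic=B]
After op 9 (commit): HEAD=feat@E [dev=B feat=E main=C topic=B]
After op 10 (checkout): HEAD=topic@B [dev=B feat=E main=C topic=B]
After op 11 (merge): HEAD=topic@F [dev=B feat=E main=C topic=F]
After op 12 (commit): HEAD=topic@G [dev=B feat=E main=C topic=G]
ancestors(main=C): ['A', 'C']
ancestors(dev=B): ['A', 'B']
common: ['A']

Answer: A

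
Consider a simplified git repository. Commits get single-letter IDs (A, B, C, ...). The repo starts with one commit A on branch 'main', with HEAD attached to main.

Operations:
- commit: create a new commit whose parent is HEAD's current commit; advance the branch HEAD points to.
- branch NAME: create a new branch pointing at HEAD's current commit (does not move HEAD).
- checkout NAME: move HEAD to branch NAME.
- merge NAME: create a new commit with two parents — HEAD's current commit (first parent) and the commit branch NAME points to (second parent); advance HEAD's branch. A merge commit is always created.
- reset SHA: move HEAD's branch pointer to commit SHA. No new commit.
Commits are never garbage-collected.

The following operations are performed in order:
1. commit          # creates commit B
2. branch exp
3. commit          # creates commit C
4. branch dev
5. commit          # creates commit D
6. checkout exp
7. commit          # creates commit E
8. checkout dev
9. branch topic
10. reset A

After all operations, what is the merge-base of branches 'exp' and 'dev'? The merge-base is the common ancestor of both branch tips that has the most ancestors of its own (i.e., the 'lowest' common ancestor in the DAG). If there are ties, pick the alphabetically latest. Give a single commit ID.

After op 1 (commit): HEAD=main@B [main=B]
After op 2 (branch): HEAD=main@B [exp=B main=B]
After op 3 (commit): HEAD=main@C [exp=B main=C]
After op 4 (branch): HEAD=main@C [dev=C exp=B main=C]
After op 5 (commit): HEAD=main@D [dev=C exp=B main=D]
After op 6 (checkout): HEAD=exp@B [dev=C exp=B main=D]
After op 7 (commit): HEAD=exp@E [dev=C exp=E main=D]
After op 8 (checkout): HEAD=dev@C [dev=C exp=E main=D]
After op 9 (branch): HEAD=dev@C [dev=C exp=E main=D topic=C]
After op 10 (reset): HEAD=dev@A [dev=A exp=E main=D topic=C]
ancestors(exp=E): ['A', 'B', 'E']
ancestors(dev=A): ['A']
common: ['A']

Answer: A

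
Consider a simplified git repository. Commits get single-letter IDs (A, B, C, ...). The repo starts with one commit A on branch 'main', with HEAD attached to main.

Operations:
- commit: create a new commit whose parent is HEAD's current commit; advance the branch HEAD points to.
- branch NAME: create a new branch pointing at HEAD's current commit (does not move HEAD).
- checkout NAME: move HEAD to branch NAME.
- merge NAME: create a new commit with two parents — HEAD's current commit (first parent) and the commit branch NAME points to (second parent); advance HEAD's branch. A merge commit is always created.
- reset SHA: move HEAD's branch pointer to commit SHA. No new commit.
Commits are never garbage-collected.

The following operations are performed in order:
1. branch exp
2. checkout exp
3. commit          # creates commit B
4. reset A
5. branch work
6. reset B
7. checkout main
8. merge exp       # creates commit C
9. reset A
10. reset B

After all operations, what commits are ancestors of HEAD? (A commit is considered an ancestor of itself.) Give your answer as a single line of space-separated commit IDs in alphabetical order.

After op 1 (branch): HEAD=main@A [exp=A main=A]
After op 2 (checkout): HEAD=exp@A [exp=A main=A]
After op 3 (commit): HEAD=exp@B [exp=B main=A]
After op 4 (reset): HEAD=exp@A [exp=A main=A]
After op 5 (branch): HEAD=exp@A [exp=A main=A work=A]
After op 6 (reset): HEAD=exp@B [exp=B main=A work=A]
After op 7 (checkout): HEAD=main@A [exp=B main=A work=A]
After op 8 (merge): HEAD=main@C [exp=B main=C work=A]
After op 9 (reset): HEAD=main@A [exp=B main=A work=A]
After op 10 (reset): HEAD=main@B [exp=B main=B work=A]

Answer: A B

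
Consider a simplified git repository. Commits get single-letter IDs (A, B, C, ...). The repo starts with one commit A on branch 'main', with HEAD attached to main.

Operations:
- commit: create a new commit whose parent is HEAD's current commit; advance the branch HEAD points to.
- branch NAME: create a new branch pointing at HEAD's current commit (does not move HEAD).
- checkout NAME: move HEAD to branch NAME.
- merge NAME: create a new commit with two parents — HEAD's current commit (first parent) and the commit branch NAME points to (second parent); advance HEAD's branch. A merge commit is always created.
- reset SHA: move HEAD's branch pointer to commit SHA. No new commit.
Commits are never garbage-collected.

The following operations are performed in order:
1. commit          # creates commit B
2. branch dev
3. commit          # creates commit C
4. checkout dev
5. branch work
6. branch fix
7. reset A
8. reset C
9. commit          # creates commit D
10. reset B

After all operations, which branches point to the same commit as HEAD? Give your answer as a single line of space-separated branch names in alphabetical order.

After op 1 (commit): HEAD=main@B [main=B]
After op 2 (branch): HEAD=main@B [dev=B main=B]
After op 3 (commit): HEAD=main@C [dev=B main=C]
After op 4 (checkout): HEAD=dev@B [dev=B main=C]
After op 5 (branch): HEAD=dev@B [dev=B main=C work=B]
After op 6 (branch): HEAD=dev@B [dev=B fix=B main=C work=B]
After op 7 (reset): HEAD=dev@A [dev=A fix=B main=C work=B]
After op 8 (reset): HEAD=dev@C [dev=C fix=B main=C work=B]
After op 9 (commit): HEAD=dev@D [dev=D fix=B main=C work=B]
After op 10 (reset): HEAD=dev@B [dev=B fix=B main=C work=B]

Answer: dev fix work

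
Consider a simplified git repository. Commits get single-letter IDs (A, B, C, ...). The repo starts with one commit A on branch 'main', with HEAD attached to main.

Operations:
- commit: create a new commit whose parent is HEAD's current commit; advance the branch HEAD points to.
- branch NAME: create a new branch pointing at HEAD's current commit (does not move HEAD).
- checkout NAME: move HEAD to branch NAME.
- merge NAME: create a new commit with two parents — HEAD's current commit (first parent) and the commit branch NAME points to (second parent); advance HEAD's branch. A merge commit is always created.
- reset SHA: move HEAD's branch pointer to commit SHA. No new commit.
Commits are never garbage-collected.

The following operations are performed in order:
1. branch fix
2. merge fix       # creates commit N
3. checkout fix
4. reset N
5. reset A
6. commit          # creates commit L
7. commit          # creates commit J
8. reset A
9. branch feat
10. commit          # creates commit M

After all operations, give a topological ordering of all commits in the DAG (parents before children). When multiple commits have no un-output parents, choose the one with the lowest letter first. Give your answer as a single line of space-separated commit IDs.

After op 1 (branch): HEAD=main@A [fix=A main=A]
After op 2 (merge): HEAD=main@N [fix=A main=N]
After op 3 (checkout): HEAD=fix@A [fix=A main=N]
After op 4 (reset): HEAD=fix@N [fix=N main=N]
After op 5 (reset): HEAD=fix@A [fix=A main=N]
After op 6 (commit): HEAD=fix@L [fix=L main=N]
After op 7 (commit): HEAD=fix@J [fix=J main=N]
After op 8 (reset): HEAD=fix@A [fix=A main=N]
After op 9 (branch): HEAD=fix@A [feat=A fix=A main=N]
After op 10 (commit): HEAD=fix@M [feat=A fix=M main=N]
commit A: parents=[]
commit J: parents=['L']
commit L: parents=['A']
commit M: parents=['A']
commit N: parents=['A', 'A']

Answer: A L J M N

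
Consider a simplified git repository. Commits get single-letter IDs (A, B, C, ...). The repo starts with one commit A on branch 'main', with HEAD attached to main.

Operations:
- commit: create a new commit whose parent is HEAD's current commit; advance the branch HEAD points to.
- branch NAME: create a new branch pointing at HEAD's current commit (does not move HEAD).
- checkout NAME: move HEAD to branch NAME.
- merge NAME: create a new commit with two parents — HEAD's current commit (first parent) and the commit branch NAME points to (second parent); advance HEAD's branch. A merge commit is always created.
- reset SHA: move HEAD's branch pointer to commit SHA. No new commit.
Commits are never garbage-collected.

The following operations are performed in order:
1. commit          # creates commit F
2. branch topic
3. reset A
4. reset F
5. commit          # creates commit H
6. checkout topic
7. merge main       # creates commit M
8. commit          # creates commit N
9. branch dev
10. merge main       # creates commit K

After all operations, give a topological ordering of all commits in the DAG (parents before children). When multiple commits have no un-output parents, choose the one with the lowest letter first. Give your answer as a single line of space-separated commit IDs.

Answer: A F H M N K

Derivation:
After op 1 (commit): HEAD=main@F [main=F]
After op 2 (branch): HEAD=main@F [main=F topic=F]
After op 3 (reset): HEAD=main@A [main=A topic=F]
After op 4 (reset): HEAD=main@F [main=F topic=F]
After op 5 (commit): HEAD=main@H [main=H topic=F]
After op 6 (checkout): HEAD=topic@F [main=H topic=F]
After op 7 (merge): HEAD=topic@M [main=H topic=M]
After op 8 (commit): HEAD=topic@N [main=H topic=N]
After op 9 (branch): HEAD=topic@N [dev=N main=H topic=N]
After op 10 (merge): HEAD=topic@K [dev=N main=H topic=K]
commit A: parents=[]
commit F: parents=['A']
commit H: parents=['F']
commit K: parents=['N', 'H']
commit M: parents=['F', 'H']
commit N: parents=['M']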